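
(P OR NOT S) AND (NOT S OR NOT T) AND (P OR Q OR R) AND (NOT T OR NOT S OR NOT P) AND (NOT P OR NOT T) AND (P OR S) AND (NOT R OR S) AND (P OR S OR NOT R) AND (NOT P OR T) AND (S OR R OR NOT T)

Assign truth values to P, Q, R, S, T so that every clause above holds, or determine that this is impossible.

UNSATISFIABLE

Try P = true.
(NOT T) alone gives T = false.
Now (T) is unsatisfied and unit — conflict.
Undo P and try P = false.
(NOT S) alone gives S = false.
Now (S) is unsatisfied and unit — conflict.
Both values of P lead to a conflict.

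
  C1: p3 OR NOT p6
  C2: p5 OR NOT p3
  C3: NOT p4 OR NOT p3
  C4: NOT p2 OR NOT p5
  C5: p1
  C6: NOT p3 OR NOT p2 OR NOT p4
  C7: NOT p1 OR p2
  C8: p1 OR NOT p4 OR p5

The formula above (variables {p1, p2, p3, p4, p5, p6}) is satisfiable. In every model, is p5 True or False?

Suppose p5 = true.
From the singleton clause (NOT p2), p2 = false.
From the singleton clause (p1), p1 = true.
But (NOT p1) is also a unit clause — contradiction.
So every satisfying assignment has p5 = False.

False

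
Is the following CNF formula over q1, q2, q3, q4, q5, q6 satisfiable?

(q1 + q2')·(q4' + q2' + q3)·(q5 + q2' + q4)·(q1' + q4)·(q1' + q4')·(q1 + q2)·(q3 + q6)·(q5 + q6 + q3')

Branch on q1: set q1 = 1.
From the singleton clause (q4), q4 = 1.
But (q4') is also a unit clause — contradiction.
That branch fails; take q1 = 0 instead.
From the singleton clause (q2'), q2 = 0.
But (q2) is also a unit clause — contradiction.
Both values of q1 lead to a conflict.
No assignment satisfies every clause.

Unsatisfiable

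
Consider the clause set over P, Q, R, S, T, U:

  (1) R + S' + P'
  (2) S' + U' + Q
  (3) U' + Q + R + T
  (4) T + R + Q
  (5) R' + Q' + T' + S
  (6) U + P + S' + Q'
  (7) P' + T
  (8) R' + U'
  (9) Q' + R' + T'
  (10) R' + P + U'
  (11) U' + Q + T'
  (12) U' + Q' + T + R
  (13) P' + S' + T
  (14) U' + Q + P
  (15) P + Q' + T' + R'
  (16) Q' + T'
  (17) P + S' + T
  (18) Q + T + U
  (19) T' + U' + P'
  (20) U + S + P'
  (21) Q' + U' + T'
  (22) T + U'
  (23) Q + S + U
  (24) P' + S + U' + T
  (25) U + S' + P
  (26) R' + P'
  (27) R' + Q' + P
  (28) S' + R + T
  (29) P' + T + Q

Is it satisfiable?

Satisfiable

Branch on P: set P = 0.
Branch on R: set R = 0.
Branch on T: set T = 0.
The clause (Q) is unit, so Q = 1.
The clause (U') is unit, so U = 0.
The clause (S') is unit, so S = 0.
This assignment satisfies each clause.
A satisfying assignment: P ↦ 0,  Q ↦ 1,  R ↦ 0,  S ↦ 0,  T ↦ 0,  U ↦ 0.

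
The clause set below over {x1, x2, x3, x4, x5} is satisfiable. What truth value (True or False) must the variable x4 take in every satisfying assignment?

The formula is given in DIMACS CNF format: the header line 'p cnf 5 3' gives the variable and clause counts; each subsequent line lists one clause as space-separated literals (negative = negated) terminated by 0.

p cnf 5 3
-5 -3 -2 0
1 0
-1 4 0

True

Suppose x4 = False.
Unit clause (x1) forces x1 = True.
That conflicts with the unit clause (¬x1).
So every satisfying assignment has x4 = True.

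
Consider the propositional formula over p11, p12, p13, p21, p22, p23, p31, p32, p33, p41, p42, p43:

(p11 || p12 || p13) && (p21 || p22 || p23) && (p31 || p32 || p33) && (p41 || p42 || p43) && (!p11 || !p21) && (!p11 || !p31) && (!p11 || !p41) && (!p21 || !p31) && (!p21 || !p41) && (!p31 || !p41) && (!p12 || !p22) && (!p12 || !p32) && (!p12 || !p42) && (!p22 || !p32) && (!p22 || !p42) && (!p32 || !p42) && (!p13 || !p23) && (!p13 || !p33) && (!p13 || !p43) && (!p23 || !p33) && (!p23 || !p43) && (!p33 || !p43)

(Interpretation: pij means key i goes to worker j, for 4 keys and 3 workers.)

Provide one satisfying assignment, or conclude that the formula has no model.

UNSATISFIABLE

Try p11 = false.
Try p12 = true.
(!p22) alone gives p22 = false.
(!p32) alone gives p32 = false.
(!p42) alone gives p42 = false.
Try p21 = true.
(!p31) alone gives p31 = false.
(p33) alone gives p33 = true.
(!p41) alone gives p41 = false.
(p43) alone gives p43 = true.
Now (!p43) is unsatisfied and unit — conflict.
Undo p21 and try p21 = false.
(p23) alone gives p23 = true.
(!p13) alone gives p13 = false.
(!p33) alone gives p33 = false.
(p31) alone gives p31 = true.
(!p41) alone gives p41 = false.
(p43) alone gives p43 = true.
Now (!p43) is unsatisfied and unit — conflict.
Either choice for p21 ends in contradiction.
Undo p12 and try p12 = false.
(p13) alone gives p13 = true.
(!p23) alone gives p23 = false.
(!p33) alone gives p33 = false.
(!p43) alone gives p43 = false.
Try p21 = true.
(!p31) alone gives p31 = false.
(p32) alone gives p32 = true.
(!p41) alone gives p41 = false.
(p42) alone gives p42 = true.
Now (!p42) is unsatisfied and unit — conflict.
Undo p21 and try p21 = false.
(p22) alone gives p22 = true.
(!p32) alone gives p32 = false.
(p31) alone gives p31 = true.
(!p41) alone gives p41 = false.
(p42) alone gives p42 = true.
Now (!p42) is unsatisfied and unit — conflict.
Either choice for p21 ends in contradiction.
Either choice for p12 ends in contradiction.
Undo p11 and try p11 = true.
(!p21) alone gives p21 = false.
(!p31) alone gives p31 = false.
(!p41) alone gives p41 = false.
Try p22 = true.
(!p12) alone gives p12 = false.
(!p32) alone gives p32 = false.
(p33) alone gives p33 = true.
(!p42) alone gives p42 = false.
(p43) alone gives p43 = true.
Now (!p43) is unsatisfied and unit — conflict.
Undo p22 and try p22 = false.
(p23) alone gives p23 = true.
(!p13) alone gives p13 = false.
(!p33) alone gives p33 = false.
(p32) alone gives p32 = true.
(!p12) alone gives p12 = false.
(!p42) alone gives p42 = false.
(p43) alone gives p43 = true.
Now (!p43) is unsatisfied and unit — conflict.
Either choice for p22 ends in contradiction.
Either choice for p11 ends in contradiction.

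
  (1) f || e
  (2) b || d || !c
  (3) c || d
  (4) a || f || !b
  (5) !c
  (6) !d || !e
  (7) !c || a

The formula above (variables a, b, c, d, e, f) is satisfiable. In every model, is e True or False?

False

Suppose e = true.
From the singleton clause (!c), c = false.
From the singleton clause (d), d = true.
That conflicts with the unit clause (!d).
So every satisfying assignment has e = False.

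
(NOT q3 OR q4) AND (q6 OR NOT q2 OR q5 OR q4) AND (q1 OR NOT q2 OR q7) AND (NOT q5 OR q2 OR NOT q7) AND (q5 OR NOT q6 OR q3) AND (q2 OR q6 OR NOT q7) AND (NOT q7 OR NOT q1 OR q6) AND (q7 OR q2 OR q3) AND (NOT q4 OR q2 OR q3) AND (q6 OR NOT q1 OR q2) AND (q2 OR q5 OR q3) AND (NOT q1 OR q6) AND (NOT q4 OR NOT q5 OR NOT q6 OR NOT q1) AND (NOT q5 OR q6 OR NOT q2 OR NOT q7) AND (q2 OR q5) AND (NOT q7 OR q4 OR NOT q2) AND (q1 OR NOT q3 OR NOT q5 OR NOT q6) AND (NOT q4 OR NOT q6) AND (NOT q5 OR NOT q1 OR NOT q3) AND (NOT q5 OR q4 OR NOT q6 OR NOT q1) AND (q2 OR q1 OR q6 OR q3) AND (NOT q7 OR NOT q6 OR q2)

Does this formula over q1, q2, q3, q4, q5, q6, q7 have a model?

Try q3 = true.
Unit clause (q4) forces q4 = true.
Unit clause (NOT q6) forces q6 = false.
Unit clause (NOT q1) forces q1 = false.
Try q2 = true.
Unit clause (q7) forces q7 = true.
Unit clause (NOT q5) forces q5 = false.
All clauses are satisfied.
A satisfying assignment: q1=false, q2=true, q3=true, q4=true, q5=false, q6=false, q7=true.

Satisfiable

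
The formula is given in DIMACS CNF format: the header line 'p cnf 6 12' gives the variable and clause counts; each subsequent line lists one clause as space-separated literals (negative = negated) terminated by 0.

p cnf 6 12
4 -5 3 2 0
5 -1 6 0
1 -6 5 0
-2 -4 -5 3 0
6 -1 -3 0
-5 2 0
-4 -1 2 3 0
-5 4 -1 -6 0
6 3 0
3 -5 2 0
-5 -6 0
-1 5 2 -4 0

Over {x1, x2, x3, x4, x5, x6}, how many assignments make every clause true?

12

There are 2^6 = 64 truth assignments over (x1, x2, x3, x4, x5, x6).
Split on x4. With x4 = True, the clauses containing x4 are satisfied and ¬x4 drops from the rest; 5 of the 2^5 = 32 assignments to the other variables satisfy what remains.
With x4 = False, by the same count on the reduced clause set, 7 assignments work.
(One model: x1=F, x2=F, x3=T, x4=F, x5=F, x6=F.)
Total: 5 + 7 = 12.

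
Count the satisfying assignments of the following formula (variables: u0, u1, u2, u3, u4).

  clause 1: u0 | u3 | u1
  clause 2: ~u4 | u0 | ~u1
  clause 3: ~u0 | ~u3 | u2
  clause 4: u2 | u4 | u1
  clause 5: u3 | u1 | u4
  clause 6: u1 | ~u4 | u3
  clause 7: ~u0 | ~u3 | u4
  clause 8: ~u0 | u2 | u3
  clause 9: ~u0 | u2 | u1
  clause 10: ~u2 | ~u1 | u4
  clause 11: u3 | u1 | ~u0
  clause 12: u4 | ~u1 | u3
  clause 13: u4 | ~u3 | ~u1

6

There are 2^5 = 32 truth assignments over (u0, u1, u2, u3, u4).
Split on u3. With u3 = 1, the clauses containing u3 are satisfied and ~u3 drops from the rest; 5 of the 2^4 = 16 assignments to the other variables satisfy what remains.
With u3 = 0, by the same count on the reduced clause set, 1 assignment works.
Total: 5 + 1 = 6.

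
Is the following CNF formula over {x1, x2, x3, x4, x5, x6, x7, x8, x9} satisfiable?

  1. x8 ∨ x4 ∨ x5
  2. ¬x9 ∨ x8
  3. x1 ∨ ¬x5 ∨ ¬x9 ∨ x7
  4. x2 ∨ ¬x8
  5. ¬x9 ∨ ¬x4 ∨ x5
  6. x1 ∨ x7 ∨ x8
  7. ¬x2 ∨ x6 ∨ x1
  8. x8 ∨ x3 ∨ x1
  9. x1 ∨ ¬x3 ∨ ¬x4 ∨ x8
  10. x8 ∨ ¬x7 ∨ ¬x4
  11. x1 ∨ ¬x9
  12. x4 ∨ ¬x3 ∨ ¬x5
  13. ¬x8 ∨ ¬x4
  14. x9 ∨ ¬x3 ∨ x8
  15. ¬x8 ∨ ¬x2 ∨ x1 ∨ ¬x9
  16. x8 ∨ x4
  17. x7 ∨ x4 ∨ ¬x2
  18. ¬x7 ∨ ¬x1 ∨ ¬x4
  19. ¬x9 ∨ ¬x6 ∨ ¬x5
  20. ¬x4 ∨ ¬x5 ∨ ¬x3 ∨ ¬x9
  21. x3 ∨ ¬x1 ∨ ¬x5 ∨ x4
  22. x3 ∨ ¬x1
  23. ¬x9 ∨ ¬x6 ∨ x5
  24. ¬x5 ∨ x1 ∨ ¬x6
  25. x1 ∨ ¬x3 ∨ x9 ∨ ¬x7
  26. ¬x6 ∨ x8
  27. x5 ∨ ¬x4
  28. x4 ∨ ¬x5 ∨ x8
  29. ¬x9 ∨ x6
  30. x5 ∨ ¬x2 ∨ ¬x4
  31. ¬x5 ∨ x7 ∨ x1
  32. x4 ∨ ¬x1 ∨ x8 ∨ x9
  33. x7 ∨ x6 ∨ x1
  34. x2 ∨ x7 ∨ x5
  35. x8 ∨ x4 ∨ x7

Satisfiable

Try x9 = False.
Try x2 = True.
Try x6 = False.
(x1) alone gives x1 = True.
(x3) alone gives x3 = True.
(x8) alone gives x8 = True.
(¬x4) alone gives x4 = False.
(¬x5) alone gives x5 = False.
(x7) alone gives x7 = True.
This assignment satisfies each clause.
A satisfying assignment: x1 ↦ True,  x2 ↦ True,  x3 ↦ True,  x4 ↦ False,  x5 ↦ False,  x6 ↦ False,  x7 ↦ True,  x8 ↦ True,  x9 ↦ False.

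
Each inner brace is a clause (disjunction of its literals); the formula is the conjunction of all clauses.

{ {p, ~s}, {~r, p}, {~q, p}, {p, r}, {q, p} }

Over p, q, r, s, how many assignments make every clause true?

8

There are 2^4 = 16 truth assignments over (p, q, r, s).
Check each against the 5 clauses (columns in the order p, q, r, s):
  F F F F  ✗ fails (p | r)
  F F F T  ✗ fails (p | ~s)
  F F T F  ✗ fails (~r | p)
  F F T T  ✗ fails (p | ~s)
  F T F F  ✗ fails (~q | p)
  F T F T  ✗ fails (p | ~s)
  F T T F  ✗ fails (~r | p)
  F T T T  ✗ fails (p | ~s)
  T F F F  ✓ satisfies all
  T F F T  ✓ satisfies all
  T F T F  ✓ satisfies all
  T F T T  ✓ satisfies all
  T T F F  ✓ satisfies all
  T T F T  ✓ satisfies all
  T T T F  ✓ satisfies all
  T T T T  ✓ satisfies all
8 of the 16 rows are models.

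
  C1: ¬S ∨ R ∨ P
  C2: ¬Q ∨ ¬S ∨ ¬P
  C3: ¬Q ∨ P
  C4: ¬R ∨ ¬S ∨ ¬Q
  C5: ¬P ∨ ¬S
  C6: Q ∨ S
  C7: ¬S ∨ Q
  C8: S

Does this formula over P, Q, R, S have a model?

No, unsatisfiable

(S) alone gives S = True.
(¬P) alone gives P = False.
(R) alone gives R = True.
(¬Q) alone gives Q = False.
But (Q) is also a unit clause — contradiction.
No assignment satisfies every clause.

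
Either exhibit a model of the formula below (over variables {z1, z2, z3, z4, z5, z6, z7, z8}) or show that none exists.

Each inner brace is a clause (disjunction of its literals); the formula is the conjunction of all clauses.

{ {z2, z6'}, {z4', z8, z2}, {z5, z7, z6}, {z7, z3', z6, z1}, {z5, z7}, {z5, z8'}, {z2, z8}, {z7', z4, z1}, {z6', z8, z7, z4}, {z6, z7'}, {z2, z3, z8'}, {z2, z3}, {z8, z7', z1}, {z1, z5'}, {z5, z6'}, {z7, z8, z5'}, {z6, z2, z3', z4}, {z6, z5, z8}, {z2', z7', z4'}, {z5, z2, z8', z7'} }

Case z2 = 1:
Case z5 = 1:
(z1) alone gives z1 = 1.
Case z6 = 1:
Case z7 = 1:
(z4') alone gives z4 = 0.
Every clause is now satisfied; z3, z8 are unconstrained.

z1=1,  z2=1,  z3=0,  z4=0,  z5=1,  z6=1,  z7=1,  z8=1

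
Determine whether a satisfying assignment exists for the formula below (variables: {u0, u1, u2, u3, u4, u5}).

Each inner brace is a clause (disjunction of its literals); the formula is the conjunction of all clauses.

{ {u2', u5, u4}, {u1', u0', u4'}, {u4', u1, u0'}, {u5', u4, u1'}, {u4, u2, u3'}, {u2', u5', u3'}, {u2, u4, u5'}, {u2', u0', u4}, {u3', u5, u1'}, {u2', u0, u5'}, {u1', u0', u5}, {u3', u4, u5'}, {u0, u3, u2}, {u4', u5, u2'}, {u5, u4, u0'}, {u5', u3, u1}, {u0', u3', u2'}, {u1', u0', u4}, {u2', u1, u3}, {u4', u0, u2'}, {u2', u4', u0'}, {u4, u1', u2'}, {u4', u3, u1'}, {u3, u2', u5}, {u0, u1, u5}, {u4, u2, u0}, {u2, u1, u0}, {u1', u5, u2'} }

Satisfiable

Branch on u2: set u2 = 0.
Branch on u4: set u4 = 1.
Branch on u1: set u1 = 1.
From the singleton clause (u0'), u0 = 0.
From the singleton clause (u3), u3 = 1.
From the singleton clause (u5), u5 = 1.
Every clause now holds.
A satisfying assignment: u0 ↦ 0; u1 ↦ 1; u2 ↦ 0; u3 ↦ 1; u4 ↦ 1; u5 ↦ 1.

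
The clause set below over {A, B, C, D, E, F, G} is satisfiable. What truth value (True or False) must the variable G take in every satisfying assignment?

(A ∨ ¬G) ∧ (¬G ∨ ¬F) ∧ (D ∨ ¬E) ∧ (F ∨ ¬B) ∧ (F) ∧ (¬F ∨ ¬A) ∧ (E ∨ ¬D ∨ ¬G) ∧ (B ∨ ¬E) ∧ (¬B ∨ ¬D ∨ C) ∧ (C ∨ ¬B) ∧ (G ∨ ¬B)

False

Suppose G = True.
The clause (A) is unit, so A = True.
The clause (¬F) is unit, so F = False.
But (F) is also a unit clause — contradiction.
So every satisfying assignment has G = False.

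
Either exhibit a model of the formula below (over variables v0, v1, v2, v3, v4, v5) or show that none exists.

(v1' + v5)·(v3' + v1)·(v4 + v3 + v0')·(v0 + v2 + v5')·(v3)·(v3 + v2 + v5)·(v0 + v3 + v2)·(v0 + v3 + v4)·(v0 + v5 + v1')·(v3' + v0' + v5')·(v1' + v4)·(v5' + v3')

UNSATISFIABLE

From the singleton clause (v3), v3 = 1.
From the singleton clause (v1), v1 = 1.
From the singleton clause (v5), v5 = 1.
But (v5') is also a unit clause — contradiction.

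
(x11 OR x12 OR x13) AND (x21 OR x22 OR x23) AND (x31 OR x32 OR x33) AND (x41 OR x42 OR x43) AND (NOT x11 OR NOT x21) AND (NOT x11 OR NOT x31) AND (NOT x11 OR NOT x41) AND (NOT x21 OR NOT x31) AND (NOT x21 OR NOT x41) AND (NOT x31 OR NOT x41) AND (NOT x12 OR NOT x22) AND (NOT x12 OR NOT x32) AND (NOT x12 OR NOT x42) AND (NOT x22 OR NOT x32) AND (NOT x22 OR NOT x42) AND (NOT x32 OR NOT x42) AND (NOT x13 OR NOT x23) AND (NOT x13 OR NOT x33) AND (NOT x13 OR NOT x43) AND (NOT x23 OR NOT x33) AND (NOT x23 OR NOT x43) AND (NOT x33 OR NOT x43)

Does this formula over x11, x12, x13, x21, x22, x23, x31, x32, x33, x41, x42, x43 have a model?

Try x11 = false.
Try x12 = true.
From the singleton clause (NOT x22), x22 = false.
From the singleton clause (NOT x32), x32 = false.
From the singleton clause (NOT x42), x42 = false.
Try x21 = true.
From the singleton clause (NOT x31), x31 = false.
From the singleton clause (x33), x33 = true.
From the singleton clause (NOT x41), x41 = false.
From the singleton clause (x43), x43 = true.
Now (NOT x43) is unsatisfied and unit — conflict.
That branch fails; take x21 = false instead.
From the singleton clause (x23), x23 = true.
From the singleton clause (NOT x13), x13 = false.
From the singleton clause (NOT x33), x33 = false.
From the singleton clause (x31), x31 = true.
From the singleton clause (NOT x41), x41 = false.
From the singleton clause (x43), x43 = true.
Now (NOT x43) is unsatisfied and unit — conflict.
Neither x21 = true nor x21 = false works.
That branch fails; take x12 = false instead.
From the singleton clause (x13), x13 = true.
From the singleton clause (NOT x23), x23 = false.
From the singleton clause (NOT x33), x33 = false.
From the singleton clause (NOT x43), x43 = false.
Try x21 = true.
From the singleton clause (NOT x31), x31 = false.
From the singleton clause (x32), x32 = true.
From the singleton clause (NOT x41), x41 = false.
From the singleton clause (x42), x42 = true.
Now (NOT x42) is unsatisfied and unit — conflict.
That branch fails; take x21 = false instead.
From the singleton clause (x22), x22 = true.
From the singleton clause (NOT x32), x32 = false.
From the singleton clause (x31), x31 = true.
From the singleton clause (NOT x41), x41 = false.
From the singleton clause (x42), x42 = true.
Now (NOT x42) is unsatisfied and unit — conflict.
Neither x21 = true nor x21 = false works.
Neither x12 = true nor x12 = false works.
That branch fails; take x11 = true instead.
From the singleton clause (NOT x21), x21 = false.
From the singleton clause (NOT x31), x31 = false.
From the singleton clause (NOT x41), x41 = false.
Try x22 = true.
From the singleton clause (NOT x12), x12 = false.
From the singleton clause (NOT x32), x32 = false.
From the singleton clause (x33), x33 = true.
From the singleton clause (NOT x42), x42 = false.
From the singleton clause (x43), x43 = true.
Now (NOT x43) is unsatisfied and unit — conflict.
That branch fails; take x22 = false instead.
From the singleton clause (x23), x23 = true.
From the singleton clause (NOT x13), x13 = false.
From the singleton clause (NOT x33), x33 = false.
From the singleton clause (x32), x32 = true.
From the singleton clause (NOT x12), x12 = false.
From the singleton clause (NOT x42), x42 = false.
From the singleton clause (x43), x43 = true.
Now (NOT x43) is unsatisfied and unit — conflict.
Neither x22 = true nor x22 = false works.
Neither x11 = true nor x11 = false works.
No assignment satisfies every clause.

No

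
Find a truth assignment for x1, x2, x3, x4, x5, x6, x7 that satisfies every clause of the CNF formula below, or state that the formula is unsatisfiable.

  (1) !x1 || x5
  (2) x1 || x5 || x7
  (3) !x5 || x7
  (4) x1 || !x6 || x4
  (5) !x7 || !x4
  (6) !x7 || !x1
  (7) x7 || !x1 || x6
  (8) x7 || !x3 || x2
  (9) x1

UNSATISFIABLE

Unit clause (x1) forces x1 = true.
Unit clause (x5) forces x5 = true.
Unit clause (x7) forces x7 = true.
But (!x7) is also a unit clause — contradiction.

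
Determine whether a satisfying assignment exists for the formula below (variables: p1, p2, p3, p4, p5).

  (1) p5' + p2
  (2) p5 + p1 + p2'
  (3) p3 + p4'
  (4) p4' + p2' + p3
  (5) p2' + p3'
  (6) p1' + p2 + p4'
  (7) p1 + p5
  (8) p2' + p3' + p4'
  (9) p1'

Yes, satisfiable

From the singleton clause (p1'), p1 = 0.
From the singleton clause (p5), p5 = 1.
From the singleton clause (p2), p2 = 1.
From the singleton clause (p3'), p3 = 0.
From the singleton clause (p4'), p4 = 0.
Every clause now holds.
A satisfying assignment: p1: 0,  p2: 1,  p3: 0,  p4: 0,  p5: 1.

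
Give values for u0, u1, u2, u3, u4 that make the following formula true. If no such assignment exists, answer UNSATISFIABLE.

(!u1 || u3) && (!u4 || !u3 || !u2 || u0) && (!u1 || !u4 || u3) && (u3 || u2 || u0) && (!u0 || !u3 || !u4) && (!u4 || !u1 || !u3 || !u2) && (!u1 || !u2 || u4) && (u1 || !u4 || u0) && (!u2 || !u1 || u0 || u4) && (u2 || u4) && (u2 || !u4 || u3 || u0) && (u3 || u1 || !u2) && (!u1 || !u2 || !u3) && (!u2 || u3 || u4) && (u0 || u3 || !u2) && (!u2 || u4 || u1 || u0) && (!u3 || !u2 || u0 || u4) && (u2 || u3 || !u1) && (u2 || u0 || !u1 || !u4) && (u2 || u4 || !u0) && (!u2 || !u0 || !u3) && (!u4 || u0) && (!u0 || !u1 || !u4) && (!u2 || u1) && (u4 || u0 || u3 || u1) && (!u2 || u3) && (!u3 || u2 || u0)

u0=true,  u1=false,  u2=false,  u3=false,  u4=true

Suppose u1 = false.
The clause (!u2) is unit, so u2 = false.
The clause (u4) is unit, so u4 = true.
The clause (u0) is unit, so u0 = true.
The clause (!u3) is unit, so u3 = false.
Every clause now holds.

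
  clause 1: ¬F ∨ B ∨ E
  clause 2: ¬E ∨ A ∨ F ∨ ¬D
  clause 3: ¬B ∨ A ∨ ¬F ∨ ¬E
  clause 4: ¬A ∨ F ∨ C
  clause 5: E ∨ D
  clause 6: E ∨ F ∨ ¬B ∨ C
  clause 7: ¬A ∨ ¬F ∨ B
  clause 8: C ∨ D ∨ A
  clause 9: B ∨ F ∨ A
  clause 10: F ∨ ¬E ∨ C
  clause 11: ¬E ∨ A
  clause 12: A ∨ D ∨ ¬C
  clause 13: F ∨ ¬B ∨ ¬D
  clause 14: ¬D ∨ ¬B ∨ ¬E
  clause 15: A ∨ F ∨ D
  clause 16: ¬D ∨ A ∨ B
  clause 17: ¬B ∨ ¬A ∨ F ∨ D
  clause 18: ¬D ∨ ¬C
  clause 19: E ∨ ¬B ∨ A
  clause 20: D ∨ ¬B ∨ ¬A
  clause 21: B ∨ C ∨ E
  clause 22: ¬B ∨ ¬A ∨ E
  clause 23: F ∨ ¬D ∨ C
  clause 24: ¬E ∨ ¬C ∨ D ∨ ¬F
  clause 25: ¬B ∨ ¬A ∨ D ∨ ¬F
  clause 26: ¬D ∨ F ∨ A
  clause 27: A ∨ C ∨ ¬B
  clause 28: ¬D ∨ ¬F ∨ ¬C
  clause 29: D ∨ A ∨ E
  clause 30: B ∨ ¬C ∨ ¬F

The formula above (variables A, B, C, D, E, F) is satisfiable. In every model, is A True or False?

True

Suppose A = False.
From the singleton clause (¬E), E = False.
From the singleton clause (D), D = True.
From the singleton clause (B), B = True.
Now (¬B) is unsatisfied and unit — conflict.
So every satisfying assignment has A = True.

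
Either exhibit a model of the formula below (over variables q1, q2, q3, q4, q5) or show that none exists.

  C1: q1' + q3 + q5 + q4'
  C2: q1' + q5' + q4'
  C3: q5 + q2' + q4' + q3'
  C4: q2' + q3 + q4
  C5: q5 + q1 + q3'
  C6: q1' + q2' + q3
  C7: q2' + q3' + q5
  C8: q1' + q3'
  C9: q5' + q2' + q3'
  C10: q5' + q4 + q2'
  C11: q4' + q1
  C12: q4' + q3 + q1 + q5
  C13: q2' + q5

Try q1 = 0.
(q4') alone gives q4 = 0.
Try q2 = 0.
Try q5 = 1.
All clauses hold; q3 can take either value.

q1=0,  q2=0,  q3=1,  q4=0,  q5=1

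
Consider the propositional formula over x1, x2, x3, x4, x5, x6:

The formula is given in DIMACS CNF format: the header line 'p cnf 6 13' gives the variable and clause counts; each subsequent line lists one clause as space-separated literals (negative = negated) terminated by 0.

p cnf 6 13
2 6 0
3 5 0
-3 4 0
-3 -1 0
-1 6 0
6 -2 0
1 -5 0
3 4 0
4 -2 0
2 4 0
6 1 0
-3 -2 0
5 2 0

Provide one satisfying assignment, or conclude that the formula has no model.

Try x2 = True.
The clause (x6) is unit, so x6 = True.
The clause (x4) is unit, so x4 = True.
The clause (¬x3) is unit, so x3 = False.
The clause (x5) is unit, so x5 = True.
The clause (x1) is unit, so x1 = True.
All clauses are satisfied.

x1 ↦ True,  x2 ↦ True,  x3 ↦ False,  x4 ↦ True,  x5 ↦ True,  x6 ↦ True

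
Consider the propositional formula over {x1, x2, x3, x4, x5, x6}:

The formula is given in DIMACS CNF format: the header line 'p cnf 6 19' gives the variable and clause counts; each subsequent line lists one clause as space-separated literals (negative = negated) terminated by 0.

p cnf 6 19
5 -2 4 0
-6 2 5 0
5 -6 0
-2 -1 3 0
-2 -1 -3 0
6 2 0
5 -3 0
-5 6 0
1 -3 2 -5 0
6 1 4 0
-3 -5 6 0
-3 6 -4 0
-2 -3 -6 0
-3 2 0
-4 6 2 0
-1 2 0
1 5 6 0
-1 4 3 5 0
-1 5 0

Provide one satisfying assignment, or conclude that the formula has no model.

Branch on x5: set x5 = True.
(x6) alone gives x6 = True.
Branch on x2: set x2 = False.
(¬x3) alone gives x3 = False.
(¬x1) alone gives x1 = False.
Every clause is now satisfied; x4 is unconstrained.

x1=False, x2=False, x3=False, x4=True, x5=True, x6=True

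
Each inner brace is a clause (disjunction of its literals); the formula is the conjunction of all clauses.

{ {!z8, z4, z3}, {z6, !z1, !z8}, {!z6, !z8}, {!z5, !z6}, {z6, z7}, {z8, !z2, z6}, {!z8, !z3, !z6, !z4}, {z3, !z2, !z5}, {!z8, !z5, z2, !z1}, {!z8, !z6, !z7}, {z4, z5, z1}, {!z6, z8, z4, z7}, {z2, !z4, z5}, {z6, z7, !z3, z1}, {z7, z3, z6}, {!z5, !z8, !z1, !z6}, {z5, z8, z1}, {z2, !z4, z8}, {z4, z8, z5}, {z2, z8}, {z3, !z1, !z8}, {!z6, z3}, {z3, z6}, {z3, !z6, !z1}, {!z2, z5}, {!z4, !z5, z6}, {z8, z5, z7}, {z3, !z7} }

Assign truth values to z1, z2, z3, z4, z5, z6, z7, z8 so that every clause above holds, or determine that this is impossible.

z1=false, z2=true, z3=true, z4=false, z5=true, z6=false, z7=true, z8=true

Try z6 = false.
Unit clause (z7) forces z7 = true.
Unit clause (z3) forces z3 = true.
Try z1 = false.
Try z8 = true.
Try z4 = false.
Unit clause (z5) forces z5 = true.
No clause remains; z2 is free.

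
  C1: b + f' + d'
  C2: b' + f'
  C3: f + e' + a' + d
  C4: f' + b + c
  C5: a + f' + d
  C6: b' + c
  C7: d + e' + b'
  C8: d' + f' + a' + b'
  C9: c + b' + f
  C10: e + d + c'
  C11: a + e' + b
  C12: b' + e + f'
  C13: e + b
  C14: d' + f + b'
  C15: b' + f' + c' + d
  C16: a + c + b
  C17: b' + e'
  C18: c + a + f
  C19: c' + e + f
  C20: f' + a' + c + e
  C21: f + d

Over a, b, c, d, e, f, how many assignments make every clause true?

There are 2^6 = 64 truth assignments over (a, b, c, d, e, f).
Split on b. With b = 1, the clauses containing b are satisfied and b' drops from the rest; 0 of the 2^5 = 32 assignments to the other variables satisfy what remains.
With b = 0, by the same count on the reduced clause set, 3 assignments work.
Total: 0 + 3 = 3.

3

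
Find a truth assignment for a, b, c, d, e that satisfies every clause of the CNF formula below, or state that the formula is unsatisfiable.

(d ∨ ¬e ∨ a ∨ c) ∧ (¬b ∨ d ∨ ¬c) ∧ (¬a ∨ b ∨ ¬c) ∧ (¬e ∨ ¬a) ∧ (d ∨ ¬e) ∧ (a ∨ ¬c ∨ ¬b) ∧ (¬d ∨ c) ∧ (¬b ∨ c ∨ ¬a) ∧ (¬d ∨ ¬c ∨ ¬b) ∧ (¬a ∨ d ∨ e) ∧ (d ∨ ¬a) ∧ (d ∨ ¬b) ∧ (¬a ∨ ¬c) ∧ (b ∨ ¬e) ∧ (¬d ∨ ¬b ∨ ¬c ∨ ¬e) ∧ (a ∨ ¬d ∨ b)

Case e = False:
Case d = False:
Unit clause (¬a) forces a = False.
Unit clause (¬b) forces b = False.
All clauses hold; c can take either value.

a ↦ False; b ↦ False; c ↦ True; d ↦ False; e ↦ False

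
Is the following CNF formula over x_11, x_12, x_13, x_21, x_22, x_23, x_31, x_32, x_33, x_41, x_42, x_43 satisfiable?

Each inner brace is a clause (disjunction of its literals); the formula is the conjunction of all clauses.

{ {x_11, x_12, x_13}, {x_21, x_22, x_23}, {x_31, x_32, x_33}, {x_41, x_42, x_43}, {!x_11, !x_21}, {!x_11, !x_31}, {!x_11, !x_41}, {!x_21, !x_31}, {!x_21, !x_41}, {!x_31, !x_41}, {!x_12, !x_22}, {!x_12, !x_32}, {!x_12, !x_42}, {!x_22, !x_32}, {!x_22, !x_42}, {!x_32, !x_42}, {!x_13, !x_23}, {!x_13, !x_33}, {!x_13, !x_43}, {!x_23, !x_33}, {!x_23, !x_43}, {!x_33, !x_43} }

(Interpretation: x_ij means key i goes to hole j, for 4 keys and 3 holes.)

Branch on x_11: set x_11 = false.
Branch on x_12: set x_12 = true.
(!x_22) alone gives x_22 = false.
(!x_32) alone gives x_32 = false.
(!x_42) alone gives x_42 = false.
Branch on x_21: set x_21 = true.
(!x_31) alone gives x_31 = false.
(x_33) alone gives x_33 = true.
(!x_41) alone gives x_41 = false.
(x_43) alone gives x_43 = true.
That conflicts with the unit clause (!x_43).
Backtrack on x_21: now try x_21 = false.
(x_23) alone gives x_23 = true.
(!x_13) alone gives x_13 = false.
(!x_33) alone gives x_33 = false.
(x_31) alone gives x_31 = true.
(!x_41) alone gives x_41 = false.
(x_43) alone gives x_43 = true.
That conflicts with the unit clause (!x_43).
Neither x_21 = true nor x_21 = false works.
Backtrack on x_12: now try x_12 = false.
(x_13) alone gives x_13 = true.
(!x_23) alone gives x_23 = false.
(!x_33) alone gives x_33 = false.
(!x_43) alone gives x_43 = false.
Branch on x_21: set x_21 = true.
(!x_31) alone gives x_31 = false.
(x_32) alone gives x_32 = true.
(!x_41) alone gives x_41 = false.
(x_42) alone gives x_42 = true.
That conflicts with the unit clause (!x_42).
Backtrack on x_21: now try x_21 = false.
(x_22) alone gives x_22 = true.
(!x_32) alone gives x_32 = false.
(x_31) alone gives x_31 = true.
(!x_41) alone gives x_41 = false.
(x_42) alone gives x_42 = true.
That conflicts with the unit clause (!x_42).
Neither x_21 = true nor x_21 = false works.
Neither x_12 = true nor x_12 = false works.
Backtrack on x_11: now try x_11 = true.
(!x_21) alone gives x_21 = false.
(!x_31) alone gives x_31 = false.
(!x_41) alone gives x_41 = false.
Branch on x_22: set x_22 = true.
(!x_12) alone gives x_12 = false.
(!x_32) alone gives x_32 = false.
(x_33) alone gives x_33 = true.
(!x_42) alone gives x_42 = false.
(x_43) alone gives x_43 = true.
That conflicts with the unit clause (!x_43).
Backtrack on x_22: now try x_22 = false.
(x_23) alone gives x_23 = true.
(!x_13) alone gives x_13 = false.
(!x_33) alone gives x_33 = false.
(x_32) alone gives x_32 = true.
(!x_12) alone gives x_12 = false.
(!x_42) alone gives x_42 = false.
(x_43) alone gives x_43 = true.
That conflicts with the unit clause (!x_43).
Neither x_22 = true nor x_22 = false works.
Neither x_11 = true nor x_11 = false works.
No assignment satisfies every clause.

No, unsatisfiable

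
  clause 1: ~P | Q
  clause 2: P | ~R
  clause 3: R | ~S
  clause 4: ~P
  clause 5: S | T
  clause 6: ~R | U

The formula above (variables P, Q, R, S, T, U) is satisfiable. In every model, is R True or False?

False

Suppose R = 1.
Unit clause (P) forces P = 1.
But (~P) is also a unit clause — contradiction.
So every satisfying assignment has R = False.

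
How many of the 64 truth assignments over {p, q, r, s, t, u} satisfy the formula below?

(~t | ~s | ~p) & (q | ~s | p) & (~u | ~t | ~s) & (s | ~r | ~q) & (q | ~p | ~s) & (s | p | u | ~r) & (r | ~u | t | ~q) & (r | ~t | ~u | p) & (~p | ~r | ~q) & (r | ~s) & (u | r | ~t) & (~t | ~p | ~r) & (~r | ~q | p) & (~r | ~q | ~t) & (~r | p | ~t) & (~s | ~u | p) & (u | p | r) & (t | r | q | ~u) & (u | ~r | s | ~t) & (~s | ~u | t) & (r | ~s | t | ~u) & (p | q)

There are 2^6 = 64 truth assignments over (p, q, r, s, t, u).
Split on s. With s = 1, the clauses containing s are satisfied and ~s drops from the rest; 0 of the 2^5 = 32 assignments to the other variables satisfy what remains.
With s = 0, by the same count on the reduced clause set, 6 assignments work.
(One model: p=T, q=F, r=F, s=F, t=F, u=F.)
Total: 0 + 6 = 6.

6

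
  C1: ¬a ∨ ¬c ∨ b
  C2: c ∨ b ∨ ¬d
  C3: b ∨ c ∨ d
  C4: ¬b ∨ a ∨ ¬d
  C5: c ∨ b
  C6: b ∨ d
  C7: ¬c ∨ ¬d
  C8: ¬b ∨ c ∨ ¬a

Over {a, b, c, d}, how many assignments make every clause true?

There are 2^4 = 16 truth assignments over (a, b, c, d).
Split on d. With d = True, the clauses containing d are satisfied and ¬d drops from the rest; 0 of the 2^3 = 8 assignments to the other variables satisfy what remains.
With d = False, by the same count on the reduced clause set, 3 assignments work.
Total: 0 + 3 = 3.

3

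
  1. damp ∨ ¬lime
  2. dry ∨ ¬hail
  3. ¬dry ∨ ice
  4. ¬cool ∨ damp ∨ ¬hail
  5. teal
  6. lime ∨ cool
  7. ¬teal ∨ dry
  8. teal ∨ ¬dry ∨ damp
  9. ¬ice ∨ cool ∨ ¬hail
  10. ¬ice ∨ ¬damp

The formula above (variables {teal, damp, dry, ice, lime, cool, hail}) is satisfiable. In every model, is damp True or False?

False

Suppose damp = True.
The clause (teal) is unit, so teal = True.
The clause (dry) is unit, so dry = True.
The clause (ice) is unit, so ice = True.
But (¬ice) is also a unit clause — contradiction.
So every satisfying assignment has damp = False.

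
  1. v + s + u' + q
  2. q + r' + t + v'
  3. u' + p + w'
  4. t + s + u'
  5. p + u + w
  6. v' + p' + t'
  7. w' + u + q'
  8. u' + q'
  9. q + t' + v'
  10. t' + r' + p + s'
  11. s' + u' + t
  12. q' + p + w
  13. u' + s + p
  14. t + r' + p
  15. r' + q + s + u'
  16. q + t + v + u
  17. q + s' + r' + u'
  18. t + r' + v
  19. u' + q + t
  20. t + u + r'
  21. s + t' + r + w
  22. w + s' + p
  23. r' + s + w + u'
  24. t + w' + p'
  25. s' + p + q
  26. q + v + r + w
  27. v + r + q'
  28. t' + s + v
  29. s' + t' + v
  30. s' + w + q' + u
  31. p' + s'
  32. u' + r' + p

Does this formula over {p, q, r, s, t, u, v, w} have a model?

Satisfiable

Case u = 0:
Case p = 1:
From the singleton clause (s'), s = 0.
Case v = 1:
From the singleton clause (t'), t = 0.
From the singleton clause (r'), r = 0.
From the singleton clause (w'), w = 0.
All clauses hold; q can take either value.
A satisfying assignment: p ↦ 1, q ↦ 1, r ↦ 0, s ↦ 0, t ↦ 0, u ↦ 0, v ↦ 1, w ↦ 0.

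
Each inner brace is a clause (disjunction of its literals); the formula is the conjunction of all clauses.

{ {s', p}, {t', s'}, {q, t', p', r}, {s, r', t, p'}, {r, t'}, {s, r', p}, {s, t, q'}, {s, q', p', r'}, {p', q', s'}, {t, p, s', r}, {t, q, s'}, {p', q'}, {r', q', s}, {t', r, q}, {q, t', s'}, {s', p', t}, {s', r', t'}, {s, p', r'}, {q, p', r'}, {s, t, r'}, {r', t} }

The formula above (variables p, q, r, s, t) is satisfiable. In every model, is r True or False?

False

Suppose r = 1.
From the singleton clause (t), t = 1.
From the singleton clause (s'), s = 0.
From the singleton clause (p), p = 1.
That conflicts with the unit clause (p').
So every satisfying assignment has r = False.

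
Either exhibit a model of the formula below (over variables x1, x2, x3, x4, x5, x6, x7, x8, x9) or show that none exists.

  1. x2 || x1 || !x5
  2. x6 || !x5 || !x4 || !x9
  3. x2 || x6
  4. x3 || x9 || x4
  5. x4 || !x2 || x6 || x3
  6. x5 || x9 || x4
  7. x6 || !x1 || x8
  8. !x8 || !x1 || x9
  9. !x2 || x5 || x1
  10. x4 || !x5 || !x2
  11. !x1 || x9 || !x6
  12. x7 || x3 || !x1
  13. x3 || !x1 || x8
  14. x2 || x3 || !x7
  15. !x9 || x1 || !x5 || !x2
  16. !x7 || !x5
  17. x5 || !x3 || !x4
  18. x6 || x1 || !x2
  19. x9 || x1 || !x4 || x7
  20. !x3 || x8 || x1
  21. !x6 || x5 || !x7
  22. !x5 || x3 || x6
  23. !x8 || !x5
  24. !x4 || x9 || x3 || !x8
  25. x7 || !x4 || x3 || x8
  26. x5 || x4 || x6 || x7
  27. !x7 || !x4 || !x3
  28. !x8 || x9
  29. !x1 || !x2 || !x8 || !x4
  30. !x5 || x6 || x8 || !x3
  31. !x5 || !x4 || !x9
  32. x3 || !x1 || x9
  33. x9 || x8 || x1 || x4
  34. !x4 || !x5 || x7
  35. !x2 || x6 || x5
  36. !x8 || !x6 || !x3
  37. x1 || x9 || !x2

x1=false; x2=false; x3=false; x4=false; x5=false; x6=true; x7=false; x8=true; x9=true

Case x2 = false:
(x6) alone gives x6 = true.
Case x1 = false:
(!x5) alone gives x5 = false.
(!x7) alone gives x7 = false.
Case x9 = true:
Case x3 = false:
Case x4 = false:
All clauses hold; x8 can take either value.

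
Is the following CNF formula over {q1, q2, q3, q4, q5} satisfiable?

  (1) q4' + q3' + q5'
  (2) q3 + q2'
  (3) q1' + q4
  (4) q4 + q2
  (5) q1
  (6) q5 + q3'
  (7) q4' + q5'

From the singleton clause (q1), q1 = 1.
From the singleton clause (q4), q4 = 1.
From the singleton clause (q5'), q5 = 0.
From the singleton clause (q3'), q3 = 0.
From the singleton clause (q2'), q2 = 0.
This assignment satisfies each clause.
A satisfying assignment: q1=1,  q2=0,  q3=0,  q4=1,  q5=0.

Satisfiable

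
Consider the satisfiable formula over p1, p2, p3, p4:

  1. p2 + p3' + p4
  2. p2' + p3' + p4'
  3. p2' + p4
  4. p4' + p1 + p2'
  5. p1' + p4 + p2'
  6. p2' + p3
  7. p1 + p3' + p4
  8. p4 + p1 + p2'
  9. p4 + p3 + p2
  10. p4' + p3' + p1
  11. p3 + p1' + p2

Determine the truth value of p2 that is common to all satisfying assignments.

Suppose p2 = 1.
From the singleton clause (p4), p4 = 1.
From the singleton clause (p3'), p3 = 0.
That conflicts with the unit clause (p3).
So every satisfying assignment has p2 = False.

False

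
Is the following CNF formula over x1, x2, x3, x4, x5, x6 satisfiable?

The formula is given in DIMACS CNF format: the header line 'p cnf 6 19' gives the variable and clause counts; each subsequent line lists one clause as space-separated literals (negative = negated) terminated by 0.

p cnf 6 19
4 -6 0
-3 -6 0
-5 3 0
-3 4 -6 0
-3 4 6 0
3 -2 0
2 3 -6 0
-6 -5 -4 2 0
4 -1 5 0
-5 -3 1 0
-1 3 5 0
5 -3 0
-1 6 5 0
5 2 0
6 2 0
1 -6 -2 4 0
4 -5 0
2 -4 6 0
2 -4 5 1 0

Yes

Try x4 = True.
Try x3 = True.
From the singleton clause (¬x6), x6 = False.
From the singleton clause (x5), x5 = True.
From the singleton clause (x1), x1 = True.
From the singleton clause (x2), x2 = True.
All clauses are satisfied.
A satisfying assignment: x1: True,  x2: True,  x3: True,  x4: True,  x5: True,  x6: False.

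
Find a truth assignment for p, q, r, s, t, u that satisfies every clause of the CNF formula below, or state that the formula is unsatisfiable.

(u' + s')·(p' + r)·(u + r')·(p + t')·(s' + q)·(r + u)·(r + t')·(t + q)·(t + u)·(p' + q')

p: 0; q: 1; r: 0; s: 0; t: 0; u: 1

Suppose u = 1.
(s') alone gives s = 0.
Suppose p = 0.
(t') alone gives t = 0.
(q) alone gives q = 1.
No clause remains; r is free.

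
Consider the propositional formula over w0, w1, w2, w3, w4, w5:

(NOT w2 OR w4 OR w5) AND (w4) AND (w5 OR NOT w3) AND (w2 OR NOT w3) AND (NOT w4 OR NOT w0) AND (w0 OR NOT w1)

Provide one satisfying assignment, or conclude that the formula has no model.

w0 ↦ false,  w1 ↦ false,  w2 ↦ true,  w3 ↦ false,  w4 ↦ true,  w5 ↦ true

(w4) alone gives w4 = true.
(NOT w0) alone gives w0 = false.
(NOT w1) alone gives w1 = false.
Suppose w5 = true.
Suppose w2 = true.
Every clause is now satisfied; w3 is unconstrained.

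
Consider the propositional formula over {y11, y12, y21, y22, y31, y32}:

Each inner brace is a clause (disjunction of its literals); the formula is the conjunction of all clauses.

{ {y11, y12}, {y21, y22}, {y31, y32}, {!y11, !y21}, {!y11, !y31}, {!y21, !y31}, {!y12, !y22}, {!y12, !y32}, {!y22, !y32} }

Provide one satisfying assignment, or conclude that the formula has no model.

UNSATISFIABLE

Case y11 = true:
Unit clause (!y21) forces y21 = false.
Unit clause (y22) forces y22 = true.
Unit clause (!y31) forces y31 = false.
Unit clause (y32) forces y32 = true.
That conflicts with the unit clause (!y32).
That branch fails; take y11 = false instead.
Unit clause (y12) forces y12 = true.
Unit clause (!y22) forces y22 = false.
Unit clause (y21) forces y21 = true.
Unit clause (!y31) forces y31 = false.
Unit clause (y32) forces y32 = true.
That conflicts with the unit clause (!y32).
Either choice for y11 ends in contradiction.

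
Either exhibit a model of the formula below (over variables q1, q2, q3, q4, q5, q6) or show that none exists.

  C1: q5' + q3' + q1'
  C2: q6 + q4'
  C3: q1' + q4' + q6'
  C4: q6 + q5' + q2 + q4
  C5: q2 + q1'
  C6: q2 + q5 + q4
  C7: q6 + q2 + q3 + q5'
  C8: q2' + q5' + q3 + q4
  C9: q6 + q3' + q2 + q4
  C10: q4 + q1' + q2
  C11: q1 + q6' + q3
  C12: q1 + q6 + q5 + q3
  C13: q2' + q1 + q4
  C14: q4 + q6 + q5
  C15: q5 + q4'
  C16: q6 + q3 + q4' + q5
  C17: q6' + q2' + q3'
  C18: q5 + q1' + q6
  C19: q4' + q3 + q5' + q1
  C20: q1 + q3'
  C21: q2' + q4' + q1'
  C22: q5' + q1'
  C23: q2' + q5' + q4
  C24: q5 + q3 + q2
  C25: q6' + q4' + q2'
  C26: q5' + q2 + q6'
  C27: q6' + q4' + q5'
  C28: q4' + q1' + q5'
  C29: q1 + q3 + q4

q1: 1; q2: 1; q3: 0; q4: 0; q5: 0; q6: 1

Case q6 = 1:
Case q1 = 1:
The clause (q4') is unit, so q4 = 0.
The clause (q2) is unit, so q2 = 1.
The clause (q3') is unit, so q3 = 0.
The clause (q5') is unit, so q5 = 0.
All clauses are satisfied.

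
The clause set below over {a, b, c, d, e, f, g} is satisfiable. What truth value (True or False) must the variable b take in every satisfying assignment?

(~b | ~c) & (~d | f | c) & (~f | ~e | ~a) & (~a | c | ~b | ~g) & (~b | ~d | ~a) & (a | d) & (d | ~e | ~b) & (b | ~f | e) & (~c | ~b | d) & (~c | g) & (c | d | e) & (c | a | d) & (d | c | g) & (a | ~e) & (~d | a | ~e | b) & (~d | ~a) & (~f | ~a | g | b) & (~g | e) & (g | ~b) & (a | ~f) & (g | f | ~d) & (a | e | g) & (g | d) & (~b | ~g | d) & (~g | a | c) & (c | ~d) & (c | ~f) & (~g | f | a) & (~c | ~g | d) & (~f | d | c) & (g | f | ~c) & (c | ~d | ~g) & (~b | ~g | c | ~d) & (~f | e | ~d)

Suppose b = 1.
The clause (~c) is unit, so c = 0.
The clause (g) is unit, so g = 1.
The clause (~a) is unit, so a = 0.
That conflicts with the unit clause (a).
So every satisfying assignment has b = False.

False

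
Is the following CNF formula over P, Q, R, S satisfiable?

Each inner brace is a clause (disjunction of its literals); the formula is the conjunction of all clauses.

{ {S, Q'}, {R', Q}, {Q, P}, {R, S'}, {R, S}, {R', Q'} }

Unsatisfiable

Case S = 1:
From the singleton clause (R), R = 1.
From the singleton clause (Q), Q = 1.
Now (Q') is unsatisfied and unit — conflict.
Undo S and try S = 0.
From the singleton clause (Q'), Q = 0.
From the singleton clause (R'), R = 0.
Now (R) is unsatisfied and unit — conflict.
Neither S = 1 nor S = 0 works.
No assignment satisfies every clause.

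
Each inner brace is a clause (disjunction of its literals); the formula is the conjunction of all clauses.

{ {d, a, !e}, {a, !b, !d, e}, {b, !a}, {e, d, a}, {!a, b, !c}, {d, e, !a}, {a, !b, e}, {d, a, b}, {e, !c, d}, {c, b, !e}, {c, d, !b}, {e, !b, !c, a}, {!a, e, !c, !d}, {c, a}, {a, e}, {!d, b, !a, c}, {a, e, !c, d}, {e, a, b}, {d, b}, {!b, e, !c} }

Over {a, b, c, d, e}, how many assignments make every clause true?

6

There are 2^5 = 32 truth assignments over (a, b, c, d, e).
Split on d. With d = true, the clauses containing d are satisfied and !d drops from the rest; 5 of the 2^4 = 16 assignments to the other variables satisfy what remains.
With d = false, by the same count on the reduced clause set, 1 assignment works.
(One model: a=F, b=F, c=T, d=T, e=T.)
Total: 5 + 1 = 6.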